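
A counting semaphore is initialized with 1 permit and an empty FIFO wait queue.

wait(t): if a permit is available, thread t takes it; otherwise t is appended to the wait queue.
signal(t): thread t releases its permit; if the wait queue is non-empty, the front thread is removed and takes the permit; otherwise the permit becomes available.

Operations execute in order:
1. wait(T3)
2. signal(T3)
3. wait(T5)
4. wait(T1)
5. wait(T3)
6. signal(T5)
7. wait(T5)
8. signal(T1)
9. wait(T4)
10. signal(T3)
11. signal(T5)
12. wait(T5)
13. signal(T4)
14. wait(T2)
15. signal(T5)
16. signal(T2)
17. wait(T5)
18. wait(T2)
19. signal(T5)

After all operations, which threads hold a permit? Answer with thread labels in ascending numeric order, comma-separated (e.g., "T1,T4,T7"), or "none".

Answer: T2

Derivation:
Step 1: wait(T3) -> count=0 queue=[] holders={T3}
Step 2: signal(T3) -> count=1 queue=[] holders={none}
Step 3: wait(T5) -> count=0 queue=[] holders={T5}
Step 4: wait(T1) -> count=0 queue=[T1] holders={T5}
Step 5: wait(T3) -> count=0 queue=[T1,T3] holders={T5}
Step 6: signal(T5) -> count=0 queue=[T3] holders={T1}
Step 7: wait(T5) -> count=0 queue=[T3,T5] holders={T1}
Step 8: signal(T1) -> count=0 queue=[T5] holders={T3}
Step 9: wait(T4) -> count=0 queue=[T5,T4] holders={T3}
Step 10: signal(T3) -> count=0 queue=[T4] holders={T5}
Step 11: signal(T5) -> count=0 queue=[] holders={T4}
Step 12: wait(T5) -> count=0 queue=[T5] holders={T4}
Step 13: signal(T4) -> count=0 queue=[] holders={T5}
Step 14: wait(T2) -> count=0 queue=[T2] holders={T5}
Step 15: signal(T5) -> count=0 queue=[] holders={T2}
Step 16: signal(T2) -> count=1 queue=[] holders={none}
Step 17: wait(T5) -> count=0 queue=[] holders={T5}
Step 18: wait(T2) -> count=0 queue=[T2] holders={T5}
Step 19: signal(T5) -> count=0 queue=[] holders={T2}
Final holders: T2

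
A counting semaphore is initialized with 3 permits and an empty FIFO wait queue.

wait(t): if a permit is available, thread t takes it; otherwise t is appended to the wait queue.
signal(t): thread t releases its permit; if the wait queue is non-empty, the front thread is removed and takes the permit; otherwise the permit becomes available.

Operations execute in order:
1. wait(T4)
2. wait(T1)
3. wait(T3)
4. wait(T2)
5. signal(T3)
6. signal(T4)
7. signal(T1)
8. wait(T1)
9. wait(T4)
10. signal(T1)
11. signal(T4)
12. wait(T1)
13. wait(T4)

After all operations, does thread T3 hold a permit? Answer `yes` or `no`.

Answer: no

Derivation:
Step 1: wait(T4) -> count=2 queue=[] holders={T4}
Step 2: wait(T1) -> count=1 queue=[] holders={T1,T4}
Step 3: wait(T3) -> count=0 queue=[] holders={T1,T3,T4}
Step 4: wait(T2) -> count=0 queue=[T2] holders={T1,T3,T4}
Step 5: signal(T3) -> count=0 queue=[] holders={T1,T2,T4}
Step 6: signal(T4) -> count=1 queue=[] holders={T1,T2}
Step 7: signal(T1) -> count=2 queue=[] holders={T2}
Step 8: wait(T1) -> count=1 queue=[] holders={T1,T2}
Step 9: wait(T4) -> count=0 queue=[] holders={T1,T2,T4}
Step 10: signal(T1) -> count=1 queue=[] holders={T2,T4}
Step 11: signal(T4) -> count=2 queue=[] holders={T2}
Step 12: wait(T1) -> count=1 queue=[] holders={T1,T2}
Step 13: wait(T4) -> count=0 queue=[] holders={T1,T2,T4}
Final holders: {T1,T2,T4} -> T3 not in holders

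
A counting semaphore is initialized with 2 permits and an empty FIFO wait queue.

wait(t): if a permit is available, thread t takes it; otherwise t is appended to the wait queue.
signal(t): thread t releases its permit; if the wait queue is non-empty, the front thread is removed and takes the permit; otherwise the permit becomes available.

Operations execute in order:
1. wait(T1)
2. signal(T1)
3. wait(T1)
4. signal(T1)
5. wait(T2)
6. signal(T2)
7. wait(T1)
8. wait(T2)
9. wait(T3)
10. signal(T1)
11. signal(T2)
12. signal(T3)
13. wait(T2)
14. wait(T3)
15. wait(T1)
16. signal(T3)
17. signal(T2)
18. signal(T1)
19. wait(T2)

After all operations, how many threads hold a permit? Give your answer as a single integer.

Answer: 1

Derivation:
Step 1: wait(T1) -> count=1 queue=[] holders={T1}
Step 2: signal(T1) -> count=2 queue=[] holders={none}
Step 3: wait(T1) -> count=1 queue=[] holders={T1}
Step 4: signal(T1) -> count=2 queue=[] holders={none}
Step 5: wait(T2) -> count=1 queue=[] holders={T2}
Step 6: signal(T2) -> count=2 queue=[] holders={none}
Step 7: wait(T1) -> count=1 queue=[] holders={T1}
Step 8: wait(T2) -> count=0 queue=[] holders={T1,T2}
Step 9: wait(T3) -> count=0 queue=[T3] holders={T1,T2}
Step 10: signal(T1) -> count=0 queue=[] holders={T2,T3}
Step 11: signal(T2) -> count=1 queue=[] holders={T3}
Step 12: signal(T3) -> count=2 queue=[] holders={none}
Step 13: wait(T2) -> count=1 queue=[] holders={T2}
Step 14: wait(T3) -> count=0 queue=[] holders={T2,T3}
Step 15: wait(T1) -> count=0 queue=[T1] holders={T2,T3}
Step 16: signal(T3) -> count=0 queue=[] holders={T1,T2}
Step 17: signal(T2) -> count=1 queue=[] holders={T1}
Step 18: signal(T1) -> count=2 queue=[] holders={none}
Step 19: wait(T2) -> count=1 queue=[] holders={T2}
Final holders: {T2} -> 1 thread(s)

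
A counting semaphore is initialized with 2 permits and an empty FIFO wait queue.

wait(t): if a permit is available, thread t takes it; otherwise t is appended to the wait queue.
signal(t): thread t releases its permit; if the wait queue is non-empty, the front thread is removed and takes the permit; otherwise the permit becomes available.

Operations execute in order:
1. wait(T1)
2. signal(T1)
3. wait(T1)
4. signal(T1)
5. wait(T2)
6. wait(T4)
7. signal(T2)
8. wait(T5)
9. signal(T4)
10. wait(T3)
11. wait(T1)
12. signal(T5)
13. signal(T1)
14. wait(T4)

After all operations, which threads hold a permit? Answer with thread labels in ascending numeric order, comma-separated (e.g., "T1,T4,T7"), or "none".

Step 1: wait(T1) -> count=1 queue=[] holders={T1}
Step 2: signal(T1) -> count=2 queue=[] holders={none}
Step 3: wait(T1) -> count=1 queue=[] holders={T1}
Step 4: signal(T1) -> count=2 queue=[] holders={none}
Step 5: wait(T2) -> count=1 queue=[] holders={T2}
Step 6: wait(T4) -> count=0 queue=[] holders={T2,T4}
Step 7: signal(T2) -> count=1 queue=[] holders={T4}
Step 8: wait(T5) -> count=0 queue=[] holders={T4,T5}
Step 9: signal(T4) -> count=1 queue=[] holders={T5}
Step 10: wait(T3) -> count=0 queue=[] holders={T3,T5}
Step 11: wait(T1) -> count=0 queue=[T1] holders={T3,T5}
Step 12: signal(T5) -> count=0 queue=[] holders={T1,T3}
Step 13: signal(T1) -> count=1 queue=[] holders={T3}
Step 14: wait(T4) -> count=0 queue=[] holders={T3,T4}
Final holders: T3,T4

Answer: T3,T4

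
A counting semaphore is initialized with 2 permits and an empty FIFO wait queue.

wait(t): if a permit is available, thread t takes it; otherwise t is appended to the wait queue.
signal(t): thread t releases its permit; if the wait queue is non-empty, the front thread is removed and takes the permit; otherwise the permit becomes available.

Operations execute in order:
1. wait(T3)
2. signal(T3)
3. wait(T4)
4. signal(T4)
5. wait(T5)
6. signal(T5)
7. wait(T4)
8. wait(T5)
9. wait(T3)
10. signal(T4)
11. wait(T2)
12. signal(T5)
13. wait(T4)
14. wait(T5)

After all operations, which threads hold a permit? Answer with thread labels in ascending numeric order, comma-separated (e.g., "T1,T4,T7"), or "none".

Step 1: wait(T3) -> count=1 queue=[] holders={T3}
Step 2: signal(T3) -> count=2 queue=[] holders={none}
Step 3: wait(T4) -> count=1 queue=[] holders={T4}
Step 4: signal(T4) -> count=2 queue=[] holders={none}
Step 5: wait(T5) -> count=1 queue=[] holders={T5}
Step 6: signal(T5) -> count=2 queue=[] holders={none}
Step 7: wait(T4) -> count=1 queue=[] holders={T4}
Step 8: wait(T5) -> count=0 queue=[] holders={T4,T5}
Step 9: wait(T3) -> count=0 queue=[T3] holders={T4,T5}
Step 10: signal(T4) -> count=0 queue=[] holders={T3,T5}
Step 11: wait(T2) -> count=0 queue=[T2] holders={T3,T5}
Step 12: signal(T5) -> count=0 queue=[] holders={T2,T3}
Step 13: wait(T4) -> count=0 queue=[T4] holders={T2,T3}
Step 14: wait(T5) -> count=0 queue=[T4,T5] holders={T2,T3}
Final holders: T2,T3

Answer: T2,T3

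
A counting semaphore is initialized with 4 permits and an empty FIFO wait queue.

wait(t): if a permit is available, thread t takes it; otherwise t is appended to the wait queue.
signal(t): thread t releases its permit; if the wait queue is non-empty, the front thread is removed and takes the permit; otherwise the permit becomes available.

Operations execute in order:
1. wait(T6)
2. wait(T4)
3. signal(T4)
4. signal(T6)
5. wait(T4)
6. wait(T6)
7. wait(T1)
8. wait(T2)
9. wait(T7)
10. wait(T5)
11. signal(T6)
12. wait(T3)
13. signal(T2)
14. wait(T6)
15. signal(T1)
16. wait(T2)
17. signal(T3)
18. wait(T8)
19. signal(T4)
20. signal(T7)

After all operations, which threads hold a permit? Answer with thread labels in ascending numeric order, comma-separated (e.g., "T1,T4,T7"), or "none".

Step 1: wait(T6) -> count=3 queue=[] holders={T6}
Step 2: wait(T4) -> count=2 queue=[] holders={T4,T6}
Step 3: signal(T4) -> count=3 queue=[] holders={T6}
Step 4: signal(T6) -> count=4 queue=[] holders={none}
Step 5: wait(T4) -> count=3 queue=[] holders={T4}
Step 6: wait(T6) -> count=2 queue=[] holders={T4,T6}
Step 7: wait(T1) -> count=1 queue=[] holders={T1,T4,T6}
Step 8: wait(T2) -> count=0 queue=[] holders={T1,T2,T4,T6}
Step 9: wait(T7) -> count=0 queue=[T7] holders={T1,T2,T4,T6}
Step 10: wait(T5) -> count=0 queue=[T7,T5] holders={T1,T2,T4,T6}
Step 11: signal(T6) -> count=0 queue=[T5] holders={T1,T2,T4,T7}
Step 12: wait(T3) -> count=0 queue=[T5,T3] holders={T1,T2,T4,T7}
Step 13: signal(T2) -> count=0 queue=[T3] holders={T1,T4,T5,T7}
Step 14: wait(T6) -> count=0 queue=[T3,T6] holders={T1,T4,T5,T7}
Step 15: signal(T1) -> count=0 queue=[T6] holders={T3,T4,T5,T7}
Step 16: wait(T2) -> count=0 queue=[T6,T2] holders={T3,T4,T5,T7}
Step 17: signal(T3) -> count=0 queue=[T2] holders={T4,T5,T6,T7}
Step 18: wait(T8) -> count=0 queue=[T2,T8] holders={T4,T5,T6,T7}
Step 19: signal(T4) -> count=0 queue=[T8] holders={T2,T5,T6,T7}
Step 20: signal(T7) -> count=0 queue=[] holders={T2,T5,T6,T8}
Final holders: T2,T5,T6,T8

Answer: T2,T5,T6,T8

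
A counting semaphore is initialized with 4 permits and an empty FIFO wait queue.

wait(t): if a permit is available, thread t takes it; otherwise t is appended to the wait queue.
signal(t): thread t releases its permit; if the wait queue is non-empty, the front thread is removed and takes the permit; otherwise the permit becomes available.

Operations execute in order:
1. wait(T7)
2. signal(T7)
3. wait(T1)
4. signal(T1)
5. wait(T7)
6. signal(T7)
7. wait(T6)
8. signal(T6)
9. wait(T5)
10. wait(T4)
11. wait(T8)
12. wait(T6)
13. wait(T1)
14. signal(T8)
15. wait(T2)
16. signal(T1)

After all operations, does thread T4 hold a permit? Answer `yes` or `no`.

Answer: yes

Derivation:
Step 1: wait(T7) -> count=3 queue=[] holders={T7}
Step 2: signal(T7) -> count=4 queue=[] holders={none}
Step 3: wait(T1) -> count=3 queue=[] holders={T1}
Step 4: signal(T1) -> count=4 queue=[] holders={none}
Step 5: wait(T7) -> count=3 queue=[] holders={T7}
Step 6: signal(T7) -> count=4 queue=[] holders={none}
Step 7: wait(T6) -> count=3 queue=[] holders={T6}
Step 8: signal(T6) -> count=4 queue=[] holders={none}
Step 9: wait(T5) -> count=3 queue=[] holders={T5}
Step 10: wait(T4) -> count=2 queue=[] holders={T4,T5}
Step 11: wait(T8) -> count=1 queue=[] holders={T4,T5,T8}
Step 12: wait(T6) -> count=0 queue=[] holders={T4,T5,T6,T8}
Step 13: wait(T1) -> count=0 queue=[T1] holders={T4,T5,T6,T8}
Step 14: signal(T8) -> count=0 queue=[] holders={T1,T4,T5,T6}
Step 15: wait(T2) -> count=0 queue=[T2] holders={T1,T4,T5,T6}
Step 16: signal(T1) -> count=0 queue=[] holders={T2,T4,T5,T6}
Final holders: {T2,T4,T5,T6} -> T4 in holders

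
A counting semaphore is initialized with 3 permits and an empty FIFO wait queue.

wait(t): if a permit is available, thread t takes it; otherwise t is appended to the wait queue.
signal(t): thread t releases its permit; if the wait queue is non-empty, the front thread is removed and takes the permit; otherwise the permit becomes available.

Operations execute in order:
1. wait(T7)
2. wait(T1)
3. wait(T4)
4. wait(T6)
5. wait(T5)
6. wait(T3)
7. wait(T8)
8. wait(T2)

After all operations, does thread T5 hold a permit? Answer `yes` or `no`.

Step 1: wait(T7) -> count=2 queue=[] holders={T7}
Step 2: wait(T1) -> count=1 queue=[] holders={T1,T7}
Step 3: wait(T4) -> count=0 queue=[] holders={T1,T4,T7}
Step 4: wait(T6) -> count=0 queue=[T6] holders={T1,T4,T7}
Step 5: wait(T5) -> count=0 queue=[T6,T5] holders={T1,T4,T7}
Step 6: wait(T3) -> count=0 queue=[T6,T5,T3] holders={T1,T4,T7}
Step 7: wait(T8) -> count=0 queue=[T6,T5,T3,T8] holders={T1,T4,T7}
Step 8: wait(T2) -> count=0 queue=[T6,T5,T3,T8,T2] holders={T1,T4,T7}
Final holders: {T1,T4,T7} -> T5 not in holders

Answer: no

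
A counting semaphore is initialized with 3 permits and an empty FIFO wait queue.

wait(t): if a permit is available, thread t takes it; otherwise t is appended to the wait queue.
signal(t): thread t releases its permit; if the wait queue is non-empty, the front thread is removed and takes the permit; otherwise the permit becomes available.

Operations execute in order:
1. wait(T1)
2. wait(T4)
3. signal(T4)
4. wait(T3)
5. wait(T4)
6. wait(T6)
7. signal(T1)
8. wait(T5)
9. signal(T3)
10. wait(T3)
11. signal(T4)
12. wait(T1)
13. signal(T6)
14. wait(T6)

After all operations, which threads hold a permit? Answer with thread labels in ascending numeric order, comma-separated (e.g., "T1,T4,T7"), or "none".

Answer: T1,T3,T5

Derivation:
Step 1: wait(T1) -> count=2 queue=[] holders={T1}
Step 2: wait(T4) -> count=1 queue=[] holders={T1,T4}
Step 3: signal(T4) -> count=2 queue=[] holders={T1}
Step 4: wait(T3) -> count=1 queue=[] holders={T1,T3}
Step 5: wait(T4) -> count=0 queue=[] holders={T1,T3,T4}
Step 6: wait(T6) -> count=0 queue=[T6] holders={T1,T3,T4}
Step 7: signal(T1) -> count=0 queue=[] holders={T3,T4,T6}
Step 8: wait(T5) -> count=0 queue=[T5] holders={T3,T4,T6}
Step 9: signal(T3) -> count=0 queue=[] holders={T4,T5,T6}
Step 10: wait(T3) -> count=0 queue=[T3] holders={T4,T5,T6}
Step 11: signal(T4) -> count=0 queue=[] holders={T3,T5,T6}
Step 12: wait(T1) -> count=0 queue=[T1] holders={T3,T5,T6}
Step 13: signal(T6) -> count=0 queue=[] holders={T1,T3,T5}
Step 14: wait(T6) -> count=0 queue=[T6] holders={T1,T3,T5}
Final holders: T1,T3,T5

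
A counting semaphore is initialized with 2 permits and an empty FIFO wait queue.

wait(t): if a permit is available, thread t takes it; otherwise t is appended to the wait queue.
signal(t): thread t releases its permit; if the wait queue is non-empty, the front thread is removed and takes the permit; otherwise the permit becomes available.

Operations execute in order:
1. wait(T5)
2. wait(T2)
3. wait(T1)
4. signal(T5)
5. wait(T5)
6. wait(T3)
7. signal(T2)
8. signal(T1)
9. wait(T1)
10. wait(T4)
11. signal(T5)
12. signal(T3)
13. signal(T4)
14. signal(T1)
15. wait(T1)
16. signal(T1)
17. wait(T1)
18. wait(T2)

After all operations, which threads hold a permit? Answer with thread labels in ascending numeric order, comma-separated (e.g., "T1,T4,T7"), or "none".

Step 1: wait(T5) -> count=1 queue=[] holders={T5}
Step 2: wait(T2) -> count=0 queue=[] holders={T2,T5}
Step 3: wait(T1) -> count=0 queue=[T1] holders={T2,T5}
Step 4: signal(T5) -> count=0 queue=[] holders={T1,T2}
Step 5: wait(T5) -> count=0 queue=[T5] holders={T1,T2}
Step 6: wait(T3) -> count=0 queue=[T5,T3] holders={T1,T2}
Step 7: signal(T2) -> count=0 queue=[T3] holders={T1,T5}
Step 8: signal(T1) -> count=0 queue=[] holders={T3,T5}
Step 9: wait(T1) -> count=0 queue=[T1] holders={T3,T5}
Step 10: wait(T4) -> count=0 queue=[T1,T4] holders={T3,T5}
Step 11: signal(T5) -> count=0 queue=[T4] holders={T1,T3}
Step 12: signal(T3) -> count=0 queue=[] holders={T1,T4}
Step 13: signal(T4) -> count=1 queue=[] holders={T1}
Step 14: signal(T1) -> count=2 queue=[] holders={none}
Step 15: wait(T1) -> count=1 queue=[] holders={T1}
Step 16: signal(T1) -> count=2 queue=[] holders={none}
Step 17: wait(T1) -> count=1 queue=[] holders={T1}
Step 18: wait(T2) -> count=0 queue=[] holders={T1,T2}
Final holders: T1,T2

Answer: T1,T2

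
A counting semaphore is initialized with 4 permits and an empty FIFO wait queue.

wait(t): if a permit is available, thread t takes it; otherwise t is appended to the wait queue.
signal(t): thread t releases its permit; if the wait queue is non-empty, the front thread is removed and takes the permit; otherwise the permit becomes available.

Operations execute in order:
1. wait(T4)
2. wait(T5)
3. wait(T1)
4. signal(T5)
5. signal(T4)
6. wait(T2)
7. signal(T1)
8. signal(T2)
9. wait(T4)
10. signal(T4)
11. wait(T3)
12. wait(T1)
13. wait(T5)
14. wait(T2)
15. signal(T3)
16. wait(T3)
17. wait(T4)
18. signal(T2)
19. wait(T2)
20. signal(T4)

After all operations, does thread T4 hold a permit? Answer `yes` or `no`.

Step 1: wait(T4) -> count=3 queue=[] holders={T4}
Step 2: wait(T5) -> count=2 queue=[] holders={T4,T5}
Step 3: wait(T1) -> count=1 queue=[] holders={T1,T4,T5}
Step 4: signal(T5) -> count=2 queue=[] holders={T1,T4}
Step 5: signal(T4) -> count=3 queue=[] holders={T1}
Step 6: wait(T2) -> count=2 queue=[] holders={T1,T2}
Step 7: signal(T1) -> count=3 queue=[] holders={T2}
Step 8: signal(T2) -> count=4 queue=[] holders={none}
Step 9: wait(T4) -> count=3 queue=[] holders={T4}
Step 10: signal(T4) -> count=4 queue=[] holders={none}
Step 11: wait(T3) -> count=3 queue=[] holders={T3}
Step 12: wait(T1) -> count=2 queue=[] holders={T1,T3}
Step 13: wait(T5) -> count=1 queue=[] holders={T1,T3,T5}
Step 14: wait(T2) -> count=0 queue=[] holders={T1,T2,T3,T5}
Step 15: signal(T3) -> count=1 queue=[] holders={T1,T2,T5}
Step 16: wait(T3) -> count=0 queue=[] holders={T1,T2,T3,T5}
Step 17: wait(T4) -> count=0 queue=[T4] holders={T1,T2,T3,T5}
Step 18: signal(T2) -> count=0 queue=[] holders={T1,T3,T4,T5}
Step 19: wait(T2) -> count=0 queue=[T2] holders={T1,T3,T4,T5}
Step 20: signal(T4) -> count=0 queue=[] holders={T1,T2,T3,T5}
Final holders: {T1,T2,T3,T5} -> T4 not in holders

Answer: no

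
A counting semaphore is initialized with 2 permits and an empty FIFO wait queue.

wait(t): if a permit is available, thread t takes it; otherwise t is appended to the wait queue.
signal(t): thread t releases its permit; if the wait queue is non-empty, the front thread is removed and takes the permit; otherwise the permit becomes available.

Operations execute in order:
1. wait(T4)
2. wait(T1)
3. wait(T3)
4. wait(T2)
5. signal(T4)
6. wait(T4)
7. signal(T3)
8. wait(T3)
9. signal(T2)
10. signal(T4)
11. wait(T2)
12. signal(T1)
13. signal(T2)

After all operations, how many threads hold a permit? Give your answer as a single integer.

Answer: 1

Derivation:
Step 1: wait(T4) -> count=1 queue=[] holders={T4}
Step 2: wait(T1) -> count=0 queue=[] holders={T1,T4}
Step 3: wait(T3) -> count=0 queue=[T3] holders={T1,T4}
Step 4: wait(T2) -> count=0 queue=[T3,T2] holders={T1,T4}
Step 5: signal(T4) -> count=0 queue=[T2] holders={T1,T3}
Step 6: wait(T4) -> count=0 queue=[T2,T4] holders={T1,T3}
Step 7: signal(T3) -> count=0 queue=[T4] holders={T1,T2}
Step 8: wait(T3) -> count=0 queue=[T4,T3] holders={T1,T2}
Step 9: signal(T2) -> count=0 queue=[T3] holders={T1,T4}
Step 10: signal(T4) -> count=0 queue=[] holders={T1,T3}
Step 11: wait(T2) -> count=0 queue=[T2] holders={T1,T3}
Step 12: signal(T1) -> count=0 queue=[] holders={T2,T3}
Step 13: signal(T2) -> count=1 queue=[] holders={T3}
Final holders: {T3} -> 1 thread(s)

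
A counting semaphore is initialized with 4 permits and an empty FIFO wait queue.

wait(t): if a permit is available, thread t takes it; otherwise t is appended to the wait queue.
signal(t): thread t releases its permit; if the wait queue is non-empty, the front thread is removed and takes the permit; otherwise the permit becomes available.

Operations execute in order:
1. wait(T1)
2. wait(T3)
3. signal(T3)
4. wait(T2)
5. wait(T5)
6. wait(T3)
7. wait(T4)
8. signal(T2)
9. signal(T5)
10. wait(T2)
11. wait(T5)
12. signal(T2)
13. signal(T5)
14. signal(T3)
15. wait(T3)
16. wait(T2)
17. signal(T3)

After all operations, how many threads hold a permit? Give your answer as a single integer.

Answer: 3

Derivation:
Step 1: wait(T1) -> count=3 queue=[] holders={T1}
Step 2: wait(T3) -> count=2 queue=[] holders={T1,T3}
Step 3: signal(T3) -> count=3 queue=[] holders={T1}
Step 4: wait(T2) -> count=2 queue=[] holders={T1,T2}
Step 5: wait(T5) -> count=1 queue=[] holders={T1,T2,T5}
Step 6: wait(T3) -> count=0 queue=[] holders={T1,T2,T3,T5}
Step 7: wait(T4) -> count=0 queue=[T4] holders={T1,T2,T3,T5}
Step 8: signal(T2) -> count=0 queue=[] holders={T1,T3,T4,T5}
Step 9: signal(T5) -> count=1 queue=[] holders={T1,T3,T4}
Step 10: wait(T2) -> count=0 queue=[] holders={T1,T2,T3,T4}
Step 11: wait(T5) -> count=0 queue=[T5] holders={T1,T2,T3,T4}
Step 12: signal(T2) -> count=0 queue=[] holders={T1,T3,T4,T5}
Step 13: signal(T5) -> count=1 queue=[] holders={T1,T3,T4}
Step 14: signal(T3) -> count=2 queue=[] holders={T1,T4}
Step 15: wait(T3) -> count=1 queue=[] holders={T1,T3,T4}
Step 16: wait(T2) -> count=0 queue=[] holders={T1,T2,T3,T4}
Step 17: signal(T3) -> count=1 queue=[] holders={T1,T2,T4}
Final holders: {T1,T2,T4} -> 3 thread(s)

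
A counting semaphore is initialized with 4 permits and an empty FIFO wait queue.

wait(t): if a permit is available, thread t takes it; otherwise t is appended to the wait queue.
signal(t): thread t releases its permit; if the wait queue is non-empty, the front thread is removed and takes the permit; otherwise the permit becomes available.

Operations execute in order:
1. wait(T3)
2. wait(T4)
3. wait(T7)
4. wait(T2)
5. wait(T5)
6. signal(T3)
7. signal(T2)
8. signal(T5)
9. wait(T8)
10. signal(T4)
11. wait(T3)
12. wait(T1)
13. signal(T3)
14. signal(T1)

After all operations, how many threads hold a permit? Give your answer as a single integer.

Step 1: wait(T3) -> count=3 queue=[] holders={T3}
Step 2: wait(T4) -> count=2 queue=[] holders={T3,T4}
Step 3: wait(T7) -> count=1 queue=[] holders={T3,T4,T7}
Step 4: wait(T2) -> count=0 queue=[] holders={T2,T3,T4,T7}
Step 5: wait(T5) -> count=0 queue=[T5] holders={T2,T3,T4,T7}
Step 6: signal(T3) -> count=0 queue=[] holders={T2,T4,T5,T7}
Step 7: signal(T2) -> count=1 queue=[] holders={T4,T5,T7}
Step 8: signal(T5) -> count=2 queue=[] holders={T4,T7}
Step 9: wait(T8) -> count=1 queue=[] holders={T4,T7,T8}
Step 10: signal(T4) -> count=2 queue=[] holders={T7,T8}
Step 11: wait(T3) -> count=1 queue=[] holders={T3,T7,T8}
Step 12: wait(T1) -> count=0 queue=[] holders={T1,T3,T7,T8}
Step 13: signal(T3) -> count=1 queue=[] holders={T1,T7,T8}
Step 14: signal(T1) -> count=2 queue=[] holders={T7,T8}
Final holders: {T7,T8} -> 2 thread(s)

Answer: 2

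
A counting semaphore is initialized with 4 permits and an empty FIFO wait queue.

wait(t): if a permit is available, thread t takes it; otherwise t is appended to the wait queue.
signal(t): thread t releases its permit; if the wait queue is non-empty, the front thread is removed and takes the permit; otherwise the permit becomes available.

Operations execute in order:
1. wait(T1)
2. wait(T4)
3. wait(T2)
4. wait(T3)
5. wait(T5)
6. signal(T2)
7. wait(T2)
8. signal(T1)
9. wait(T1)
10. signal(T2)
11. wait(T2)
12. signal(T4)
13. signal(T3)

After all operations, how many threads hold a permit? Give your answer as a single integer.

Answer: 3

Derivation:
Step 1: wait(T1) -> count=3 queue=[] holders={T1}
Step 2: wait(T4) -> count=2 queue=[] holders={T1,T4}
Step 3: wait(T2) -> count=1 queue=[] holders={T1,T2,T4}
Step 4: wait(T3) -> count=0 queue=[] holders={T1,T2,T3,T4}
Step 5: wait(T5) -> count=0 queue=[T5] holders={T1,T2,T3,T4}
Step 6: signal(T2) -> count=0 queue=[] holders={T1,T3,T4,T5}
Step 7: wait(T2) -> count=0 queue=[T2] holders={T1,T3,T4,T5}
Step 8: signal(T1) -> count=0 queue=[] holders={T2,T3,T4,T5}
Step 9: wait(T1) -> count=0 queue=[T1] holders={T2,T3,T4,T5}
Step 10: signal(T2) -> count=0 queue=[] holders={T1,T3,T4,T5}
Step 11: wait(T2) -> count=0 queue=[T2] holders={T1,T3,T4,T5}
Step 12: signal(T4) -> count=0 queue=[] holders={T1,T2,T3,T5}
Step 13: signal(T3) -> count=1 queue=[] holders={T1,T2,T5}
Final holders: {T1,T2,T5} -> 3 thread(s)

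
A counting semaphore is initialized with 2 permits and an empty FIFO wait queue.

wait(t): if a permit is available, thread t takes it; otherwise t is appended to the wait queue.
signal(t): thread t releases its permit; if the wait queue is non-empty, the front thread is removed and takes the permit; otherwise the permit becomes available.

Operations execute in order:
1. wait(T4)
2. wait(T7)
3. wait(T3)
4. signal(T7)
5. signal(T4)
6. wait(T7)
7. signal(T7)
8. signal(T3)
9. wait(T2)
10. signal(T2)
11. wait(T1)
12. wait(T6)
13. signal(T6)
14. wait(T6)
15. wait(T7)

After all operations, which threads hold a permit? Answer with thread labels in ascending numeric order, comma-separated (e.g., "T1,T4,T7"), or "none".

Answer: T1,T6

Derivation:
Step 1: wait(T4) -> count=1 queue=[] holders={T4}
Step 2: wait(T7) -> count=0 queue=[] holders={T4,T7}
Step 3: wait(T3) -> count=0 queue=[T3] holders={T4,T7}
Step 4: signal(T7) -> count=0 queue=[] holders={T3,T4}
Step 5: signal(T4) -> count=1 queue=[] holders={T3}
Step 6: wait(T7) -> count=0 queue=[] holders={T3,T7}
Step 7: signal(T7) -> count=1 queue=[] holders={T3}
Step 8: signal(T3) -> count=2 queue=[] holders={none}
Step 9: wait(T2) -> count=1 queue=[] holders={T2}
Step 10: signal(T2) -> count=2 queue=[] holders={none}
Step 11: wait(T1) -> count=1 queue=[] holders={T1}
Step 12: wait(T6) -> count=0 queue=[] holders={T1,T6}
Step 13: signal(T6) -> count=1 queue=[] holders={T1}
Step 14: wait(T6) -> count=0 queue=[] holders={T1,T6}
Step 15: wait(T7) -> count=0 queue=[T7] holders={T1,T6}
Final holders: T1,T6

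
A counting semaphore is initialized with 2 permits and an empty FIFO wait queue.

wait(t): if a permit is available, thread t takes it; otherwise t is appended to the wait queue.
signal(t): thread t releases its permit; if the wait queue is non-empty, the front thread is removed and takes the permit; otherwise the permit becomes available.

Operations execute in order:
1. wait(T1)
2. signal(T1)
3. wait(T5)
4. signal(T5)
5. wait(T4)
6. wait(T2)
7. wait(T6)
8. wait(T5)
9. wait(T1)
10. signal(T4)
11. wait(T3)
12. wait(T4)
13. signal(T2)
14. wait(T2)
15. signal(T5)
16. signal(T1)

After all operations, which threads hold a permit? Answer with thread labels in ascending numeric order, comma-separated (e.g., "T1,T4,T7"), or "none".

Step 1: wait(T1) -> count=1 queue=[] holders={T1}
Step 2: signal(T1) -> count=2 queue=[] holders={none}
Step 3: wait(T5) -> count=1 queue=[] holders={T5}
Step 4: signal(T5) -> count=2 queue=[] holders={none}
Step 5: wait(T4) -> count=1 queue=[] holders={T4}
Step 6: wait(T2) -> count=0 queue=[] holders={T2,T4}
Step 7: wait(T6) -> count=0 queue=[T6] holders={T2,T4}
Step 8: wait(T5) -> count=0 queue=[T6,T5] holders={T2,T4}
Step 9: wait(T1) -> count=0 queue=[T6,T5,T1] holders={T2,T4}
Step 10: signal(T4) -> count=0 queue=[T5,T1] holders={T2,T6}
Step 11: wait(T3) -> count=0 queue=[T5,T1,T3] holders={T2,T6}
Step 12: wait(T4) -> count=0 queue=[T5,T1,T3,T4] holders={T2,T6}
Step 13: signal(T2) -> count=0 queue=[T1,T3,T4] holders={T5,T6}
Step 14: wait(T2) -> count=0 queue=[T1,T3,T4,T2] holders={T5,T6}
Step 15: signal(T5) -> count=0 queue=[T3,T4,T2] holders={T1,T6}
Step 16: signal(T1) -> count=0 queue=[T4,T2] holders={T3,T6}
Final holders: T3,T6

Answer: T3,T6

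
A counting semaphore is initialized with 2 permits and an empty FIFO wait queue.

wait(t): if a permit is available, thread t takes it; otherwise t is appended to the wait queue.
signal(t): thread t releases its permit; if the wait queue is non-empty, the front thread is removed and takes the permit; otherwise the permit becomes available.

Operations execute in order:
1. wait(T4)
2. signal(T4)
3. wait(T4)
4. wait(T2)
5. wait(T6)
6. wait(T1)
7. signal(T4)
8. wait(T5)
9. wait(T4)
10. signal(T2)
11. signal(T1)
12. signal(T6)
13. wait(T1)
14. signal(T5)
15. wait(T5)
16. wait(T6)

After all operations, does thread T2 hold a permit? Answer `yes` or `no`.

Answer: no

Derivation:
Step 1: wait(T4) -> count=1 queue=[] holders={T4}
Step 2: signal(T4) -> count=2 queue=[] holders={none}
Step 3: wait(T4) -> count=1 queue=[] holders={T4}
Step 4: wait(T2) -> count=0 queue=[] holders={T2,T4}
Step 5: wait(T6) -> count=0 queue=[T6] holders={T2,T4}
Step 6: wait(T1) -> count=0 queue=[T6,T1] holders={T2,T4}
Step 7: signal(T4) -> count=0 queue=[T1] holders={T2,T6}
Step 8: wait(T5) -> count=0 queue=[T1,T5] holders={T2,T6}
Step 9: wait(T4) -> count=0 queue=[T1,T5,T4] holders={T2,T6}
Step 10: signal(T2) -> count=0 queue=[T5,T4] holders={T1,T6}
Step 11: signal(T1) -> count=0 queue=[T4] holders={T5,T6}
Step 12: signal(T6) -> count=0 queue=[] holders={T4,T5}
Step 13: wait(T1) -> count=0 queue=[T1] holders={T4,T5}
Step 14: signal(T5) -> count=0 queue=[] holders={T1,T4}
Step 15: wait(T5) -> count=0 queue=[T5] holders={T1,T4}
Step 16: wait(T6) -> count=0 queue=[T5,T6] holders={T1,T4}
Final holders: {T1,T4} -> T2 not in holders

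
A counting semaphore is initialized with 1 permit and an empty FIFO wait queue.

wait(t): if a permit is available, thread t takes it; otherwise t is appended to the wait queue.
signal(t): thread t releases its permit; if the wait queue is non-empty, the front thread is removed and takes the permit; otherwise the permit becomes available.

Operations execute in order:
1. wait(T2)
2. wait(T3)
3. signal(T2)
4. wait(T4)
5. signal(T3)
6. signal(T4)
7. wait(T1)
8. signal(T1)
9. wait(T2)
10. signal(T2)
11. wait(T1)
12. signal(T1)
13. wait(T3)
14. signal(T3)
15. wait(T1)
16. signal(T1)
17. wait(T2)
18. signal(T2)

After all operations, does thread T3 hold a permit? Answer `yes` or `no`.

Step 1: wait(T2) -> count=0 queue=[] holders={T2}
Step 2: wait(T3) -> count=0 queue=[T3] holders={T2}
Step 3: signal(T2) -> count=0 queue=[] holders={T3}
Step 4: wait(T4) -> count=0 queue=[T4] holders={T3}
Step 5: signal(T3) -> count=0 queue=[] holders={T4}
Step 6: signal(T4) -> count=1 queue=[] holders={none}
Step 7: wait(T1) -> count=0 queue=[] holders={T1}
Step 8: signal(T1) -> count=1 queue=[] holders={none}
Step 9: wait(T2) -> count=0 queue=[] holders={T2}
Step 10: signal(T2) -> count=1 queue=[] holders={none}
Step 11: wait(T1) -> count=0 queue=[] holders={T1}
Step 12: signal(T1) -> count=1 queue=[] holders={none}
Step 13: wait(T3) -> count=0 queue=[] holders={T3}
Step 14: signal(T3) -> count=1 queue=[] holders={none}
Step 15: wait(T1) -> count=0 queue=[] holders={T1}
Step 16: signal(T1) -> count=1 queue=[] holders={none}
Step 17: wait(T2) -> count=0 queue=[] holders={T2}
Step 18: signal(T2) -> count=1 queue=[] holders={none}
Final holders: {none} -> T3 not in holders

Answer: no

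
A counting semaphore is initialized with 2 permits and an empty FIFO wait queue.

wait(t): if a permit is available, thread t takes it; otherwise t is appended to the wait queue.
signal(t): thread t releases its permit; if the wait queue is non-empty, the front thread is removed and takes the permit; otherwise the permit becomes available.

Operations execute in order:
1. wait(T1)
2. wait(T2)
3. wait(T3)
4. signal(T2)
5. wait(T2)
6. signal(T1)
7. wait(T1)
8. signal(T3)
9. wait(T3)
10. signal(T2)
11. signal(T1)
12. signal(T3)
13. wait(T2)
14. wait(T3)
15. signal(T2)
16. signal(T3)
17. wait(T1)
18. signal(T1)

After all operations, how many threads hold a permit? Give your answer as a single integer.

Answer: 0

Derivation:
Step 1: wait(T1) -> count=1 queue=[] holders={T1}
Step 2: wait(T2) -> count=0 queue=[] holders={T1,T2}
Step 3: wait(T3) -> count=0 queue=[T3] holders={T1,T2}
Step 4: signal(T2) -> count=0 queue=[] holders={T1,T3}
Step 5: wait(T2) -> count=0 queue=[T2] holders={T1,T3}
Step 6: signal(T1) -> count=0 queue=[] holders={T2,T3}
Step 7: wait(T1) -> count=0 queue=[T1] holders={T2,T3}
Step 8: signal(T3) -> count=0 queue=[] holders={T1,T2}
Step 9: wait(T3) -> count=0 queue=[T3] holders={T1,T2}
Step 10: signal(T2) -> count=0 queue=[] holders={T1,T3}
Step 11: signal(T1) -> count=1 queue=[] holders={T3}
Step 12: signal(T3) -> count=2 queue=[] holders={none}
Step 13: wait(T2) -> count=1 queue=[] holders={T2}
Step 14: wait(T3) -> count=0 queue=[] holders={T2,T3}
Step 15: signal(T2) -> count=1 queue=[] holders={T3}
Step 16: signal(T3) -> count=2 queue=[] holders={none}
Step 17: wait(T1) -> count=1 queue=[] holders={T1}
Step 18: signal(T1) -> count=2 queue=[] holders={none}
Final holders: {none} -> 0 thread(s)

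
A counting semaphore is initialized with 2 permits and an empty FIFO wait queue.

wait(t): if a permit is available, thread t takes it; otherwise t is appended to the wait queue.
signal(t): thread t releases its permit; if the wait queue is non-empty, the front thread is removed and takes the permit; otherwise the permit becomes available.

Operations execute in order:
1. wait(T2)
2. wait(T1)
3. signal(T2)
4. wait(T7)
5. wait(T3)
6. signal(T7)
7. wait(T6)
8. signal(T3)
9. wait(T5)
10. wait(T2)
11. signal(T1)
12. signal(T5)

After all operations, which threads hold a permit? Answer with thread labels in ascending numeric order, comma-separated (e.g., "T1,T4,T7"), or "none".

Answer: T2,T6

Derivation:
Step 1: wait(T2) -> count=1 queue=[] holders={T2}
Step 2: wait(T1) -> count=0 queue=[] holders={T1,T2}
Step 3: signal(T2) -> count=1 queue=[] holders={T1}
Step 4: wait(T7) -> count=0 queue=[] holders={T1,T7}
Step 5: wait(T3) -> count=0 queue=[T3] holders={T1,T7}
Step 6: signal(T7) -> count=0 queue=[] holders={T1,T3}
Step 7: wait(T6) -> count=0 queue=[T6] holders={T1,T3}
Step 8: signal(T3) -> count=0 queue=[] holders={T1,T6}
Step 9: wait(T5) -> count=0 queue=[T5] holders={T1,T6}
Step 10: wait(T2) -> count=0 queue=[T5,T2] holders={T1,T6}
Step 11: signal(T1) -> count=0 queue=[T2] holders={T5,T6}
Step 12: signal(T5) -> count=0 queue=[] holders={T2,T6}
Final holders: T2,T6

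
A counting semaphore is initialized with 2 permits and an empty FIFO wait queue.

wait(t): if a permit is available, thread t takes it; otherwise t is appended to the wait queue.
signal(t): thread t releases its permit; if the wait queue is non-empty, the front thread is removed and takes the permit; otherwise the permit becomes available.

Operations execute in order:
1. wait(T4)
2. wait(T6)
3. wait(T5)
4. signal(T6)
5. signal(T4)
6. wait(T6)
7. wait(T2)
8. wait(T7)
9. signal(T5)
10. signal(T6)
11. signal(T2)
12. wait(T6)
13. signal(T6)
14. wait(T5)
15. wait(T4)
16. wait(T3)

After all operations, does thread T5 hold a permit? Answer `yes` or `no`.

Answer: yes

Derivation:
Step 1: wait(T4) -> count=1 queue=[] holders={T4}
Step 2: wait(T6) -> count=0 queue=[] holders={T4,T6}
Step 3: wait(T5) -> count=0 queue=[T5] holders={T4,T6}
Step 4: signal(T6) -> count=0 queue=[] holders={T4,T5}
Step 5: signal(T4) -> count=1 queue=[] holders={T5}
Step 6: wait(T6) -> count=0 queue=[] holders={T5,T6}
Step 7: wait(T2) -> count=0 queue=[T2] holders={T5,T6}
Step 8: wait(T7) -> count=0 queue=[T2,T7] holders={T5,T6}
Step 9: signal(T5) -> count=0 queue=[T7] holders={T2,T6}
Step 10: signal(T6) -> count=0 queue=[] holders={T2,T7}
Step 11: signal(T2) -> count=1 queue=[] holders={T7}
Step 12: wait(T6) -> count=0 queue=[] holders={T6,T7}
Step 13: signal(T6) -> count=1 queue=[] holders={T7}
Step 14: wait(T5) -> count=0 queue=[] holders={T5,T7}
Step 15: wait(T4) -> count=0 queue=[T4] holders={T5,T7}
Step 16: wait(T3) -> count=0 queue=[T4,T3] holders={T5,T7}
Final holders: {T5,T7} -> T5 in holders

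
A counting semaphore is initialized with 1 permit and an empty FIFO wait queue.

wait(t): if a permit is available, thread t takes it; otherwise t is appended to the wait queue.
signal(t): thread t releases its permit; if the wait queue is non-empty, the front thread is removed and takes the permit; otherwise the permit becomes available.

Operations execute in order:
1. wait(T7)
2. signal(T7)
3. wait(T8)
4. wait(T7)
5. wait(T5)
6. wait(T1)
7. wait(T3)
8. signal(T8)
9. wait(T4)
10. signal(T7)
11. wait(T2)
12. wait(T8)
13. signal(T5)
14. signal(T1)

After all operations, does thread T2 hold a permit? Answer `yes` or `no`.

Answer: no

Derivation:
Step 1: wait(T7) -> count=0 queue=[] holders={T7}
Step 2: signal(T7) -> count=1 queue=[] holders={none}
Step 3: wait(T8) -> count=0 queue=[] holders={T8}
Step 4: wait(T7) -> count=0 queue=[T7] holders={T8}
Step 5: wait(T5) -> count=0 queue=[T7,T5] holders={T8}
Step 6: wait(T1) -> count=0 queue=[T7,T5,T1] holders={T8}
Step 7: wait(T3) -> count=0 queue=[T7,T5,T1,T3] holders={T8}
Step 8: signal(T8) -> count=0 queue=[T5,T1,T3] holders={T7}
Step 9: wait(T4) -> count=0 queue=[T5,T1,T3,T4] holders={T7}
Step 10: signal(T7) -> count=0 queue=[T1,T3,T4] holders={T5}
Step 11: wait(T2) -> count=0 queue=[T1,T3,T4,T2] holders={T5}
Step 12: wait(T8) -> count=0 queue=[T1,T3,T4,T2,T8] holders={T5}
Step 13: signal(T5) -> count=0 queue=[T3,T4,T2,T8] holders={T1}
Step 14: signal(T1) -> count=0 queue=[T4,T2,T8] holders={T3}
Final holders: {T3} -> T2 not in holders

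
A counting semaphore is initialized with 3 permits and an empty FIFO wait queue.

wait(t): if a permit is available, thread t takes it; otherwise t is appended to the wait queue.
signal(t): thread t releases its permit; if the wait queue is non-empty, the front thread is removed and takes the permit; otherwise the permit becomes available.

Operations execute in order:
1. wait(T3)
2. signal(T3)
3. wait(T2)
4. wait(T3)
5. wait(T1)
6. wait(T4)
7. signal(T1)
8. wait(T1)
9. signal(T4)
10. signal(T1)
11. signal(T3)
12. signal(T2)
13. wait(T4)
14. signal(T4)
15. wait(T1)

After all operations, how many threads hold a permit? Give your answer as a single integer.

Step 1: wait(T3) -> count=2 queue=[] holders={T3}
Step 2: signal(T3) -> count=3 queue=[] holders={none}
Step 3: wait(T2) -> count=2 queue=[] holders={T2}
Step 4: wait(T3) -> count=1 queue=[] holders={T2,T3}
Step 5: wait(T1) -> count=0 queue=[] holders={T1,T2,T3}
Step 6: wait(T4) -> count=0 queue=[T4] holders={T1,T2,T3}
Step 7: signal(T1) -> count=0 queue=[] holders={T2,T3,T4}
Step 8: wait(T1) -> count=0 queue=[T1] holders={T2,T3,T4}
Step 9: signal(T4) -> count=0 queue=[] holders={T1,T2,T3}
Step 10: signal(T1) -> count=1 queue=[] holders={T2,T3}
Step 11: signal(T3) -> count=2 queue=[] holders={T2}
Step 12: signal(T2) -> count=3 queue=[] holders={none}
Step 13: wait(T4) -> count=2 queue=[] holders={T4}
Step 14: signal(T4) -> count=3 queue=[] holders={none}
Step 15: wait(T1) -> count=2 queue=[] holders={T1}
Final holders: {T1} -> 1 thread(s)

Answer: 1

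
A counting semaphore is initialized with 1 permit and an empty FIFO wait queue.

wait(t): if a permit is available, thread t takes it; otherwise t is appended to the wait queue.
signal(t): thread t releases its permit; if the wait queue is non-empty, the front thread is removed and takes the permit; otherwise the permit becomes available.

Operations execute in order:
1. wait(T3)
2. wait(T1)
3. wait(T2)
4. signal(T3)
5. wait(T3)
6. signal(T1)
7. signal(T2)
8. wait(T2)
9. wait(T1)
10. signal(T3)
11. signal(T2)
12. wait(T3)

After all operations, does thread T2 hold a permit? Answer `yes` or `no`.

Step 1: wait(T3) -> count=0 queue=[] holders={T3}
Step 2: wait(T1) -> count=0 queue=[T1] holders={T3}
Step 3: wait(T2) -> count=0 queue=[T1,T2] holders={T3}
Step 4: signal(T3) -> count=0 queue=[T2] holders={T1}
Step 5: wait(T3) -> count=0 queue=[T2,T3] holders={T1}
Step 6: signal(T1) -> count=0 queue=[T3] holders={T2}
Step 7: signal(T2) -> count=0 queue=[] holders={T3}
Step 8: wait(T2) -> count=0 queue=[T2] holders={T3}
Step 9: wait(T1) -> count=0 queue=[T2,T1] holders={T3}
Step 10: signal(T3) -> count=0 queue=[T1] holders={T2}
Step 11: signal(T2) -> count=0 queue=[] holders={T1}
Step 12: wait(T3) -> count=0 queue=[T3] holders={T1}
Final holders: {T1} -> T2 not in holders

Answer: no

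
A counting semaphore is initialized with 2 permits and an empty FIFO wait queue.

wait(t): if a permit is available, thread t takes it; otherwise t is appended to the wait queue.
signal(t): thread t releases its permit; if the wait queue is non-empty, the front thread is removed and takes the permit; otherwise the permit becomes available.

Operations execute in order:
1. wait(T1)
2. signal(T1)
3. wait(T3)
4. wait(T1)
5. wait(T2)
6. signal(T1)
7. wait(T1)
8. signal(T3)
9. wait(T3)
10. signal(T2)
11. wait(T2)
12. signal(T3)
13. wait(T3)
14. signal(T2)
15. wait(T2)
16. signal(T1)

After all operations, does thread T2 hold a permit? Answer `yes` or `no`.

Step 1: wait(T1) -> count=1 queue=[] holders={T1}
Step 2: signal(T1) -> count=2 queue=[] holders={none}
Step 3: wait(T3) -> count=1 queue=[] holders={T3}
Step 4: wait(T1) -> count=0 queue=[] holders={T1,T3}
Step 5: wait(T2) -> count=0 queue=[T2] holders={T1,T3}
Step 6: signal(T1) -> count=0 queue=[] holders={T2,T3}
Step 7: wait(T1) -> count=0 queue=[T1] holders={T2,T3}
Step 8: signal(T3) -> count=0 queue=[] holders={T1,T2}
Step 9: wait(T3) -> count=0 queue=[T3] holders={T1,T2}
Step 10: signal(T2) -> count=0 queue=[] holders={T1,T3}
Step 11: wait(T2) -> count=0 queue=[T2] holders={T1,T3}
Step 12: signal(T3) -> count=0 queue=[] holders={T1,T2}
Step 13: wait(T3) -> count=0 queue=[T3] holders={T1,T2}
Step 14: signal(T2) -> count=0 queue=[] holders={T1,T3}
Step 15: wait(T2) -> count=0 queue=[T2] holders={T1,T3}
Step 16: signal(T1) -> count=0 queue=[] holders={T2,T3}
Final holders: {T2,T3} -> T2 in holders

Answer: yes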